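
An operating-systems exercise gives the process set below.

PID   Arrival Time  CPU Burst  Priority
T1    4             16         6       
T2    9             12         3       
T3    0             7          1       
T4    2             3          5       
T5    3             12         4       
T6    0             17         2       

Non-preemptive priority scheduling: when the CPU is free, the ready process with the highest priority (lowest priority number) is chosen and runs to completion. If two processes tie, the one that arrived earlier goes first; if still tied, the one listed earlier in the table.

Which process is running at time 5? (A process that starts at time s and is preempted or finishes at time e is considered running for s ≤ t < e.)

Schedule: | T3 0-7 | T6 7-24 | T2 24-36 | T5 36-48 | T4 48-51 | T1 51-67 |
Completion: T1=67  T2=36  T3=7  T4=51  T5=48  T6=24

T3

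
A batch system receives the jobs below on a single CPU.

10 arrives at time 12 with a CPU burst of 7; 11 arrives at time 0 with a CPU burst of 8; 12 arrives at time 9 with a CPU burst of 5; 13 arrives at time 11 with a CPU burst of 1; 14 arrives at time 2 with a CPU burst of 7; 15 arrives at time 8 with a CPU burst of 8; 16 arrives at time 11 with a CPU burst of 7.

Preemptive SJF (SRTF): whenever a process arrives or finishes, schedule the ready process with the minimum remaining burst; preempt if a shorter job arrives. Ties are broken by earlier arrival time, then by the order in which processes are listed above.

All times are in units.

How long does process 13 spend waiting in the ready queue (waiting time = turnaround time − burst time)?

0

Schedule: | 11 0-8 | 14 8-9 | 12 9-11 | 13 11-12 | 12 12-15 | 14 15-21 | 16 21-28 | 10 28-35 | 15 35-43 |
Completion: 10=35  11=8  12=15  13=12  14=21  15=43  16=28
Turnaround (C−A): 10=23  11=8  12=6  13=1  14=19  15=35  16=17
Waiting(13) = turnaround − burst = 1 − 1 = 0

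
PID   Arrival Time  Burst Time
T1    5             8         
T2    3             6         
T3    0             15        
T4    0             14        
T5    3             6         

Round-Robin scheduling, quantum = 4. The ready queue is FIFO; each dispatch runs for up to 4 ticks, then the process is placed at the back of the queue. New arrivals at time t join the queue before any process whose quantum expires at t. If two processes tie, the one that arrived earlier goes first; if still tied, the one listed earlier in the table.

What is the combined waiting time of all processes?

Schedule: | T3 0-4 | T4 4-8 | T2 8-12 | T5 12-16 | T3 16-20 | T1 20-24 | T4 24-28 | T2 28-30 | T5 30-32 | T3 32-36 | T1 36-40 | T4 40-44 | T3 44-47 | T4 47-49 |
Completion: T1=40  T2=30  T3=47  T4=49  T5=32
Turnaround (C−A): T1=35  T2=27  T3=47  T4=49  T5=29
Waiting = turnaround − burst: T1=27, T2=21, T3=32, T4=35, T5=23
Total waiting = 27 + 21 + 32 + 35 + 23 = 138

138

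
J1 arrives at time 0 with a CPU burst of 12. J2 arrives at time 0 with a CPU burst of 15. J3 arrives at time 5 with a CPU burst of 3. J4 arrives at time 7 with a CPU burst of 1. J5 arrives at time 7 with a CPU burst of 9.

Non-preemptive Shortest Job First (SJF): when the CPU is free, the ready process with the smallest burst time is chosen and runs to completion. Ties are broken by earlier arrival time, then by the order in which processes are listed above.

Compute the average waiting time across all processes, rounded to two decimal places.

9.40

Gantt: | J1 0-12 | J4 12-13 | J3 13-16 | J5 16-25 | J2 25-40 |
Completion: J1=12  J2=40  J3=16  J4=13  J5=25
Turnaround (C−A): J1=12  J2=40  J3=11  J4=6  J5=18
Waiting times: J1=0, J2=25, J3=8, J4=5, J5=9
Average waiting = (0+25+8+5+9) / 5 = 47/5 = 9.40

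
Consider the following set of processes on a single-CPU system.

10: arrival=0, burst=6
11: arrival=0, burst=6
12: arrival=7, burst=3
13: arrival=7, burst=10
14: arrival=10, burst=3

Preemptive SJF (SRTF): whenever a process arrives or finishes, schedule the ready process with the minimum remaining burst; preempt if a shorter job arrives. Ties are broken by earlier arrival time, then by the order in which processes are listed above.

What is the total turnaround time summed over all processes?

51

Schedule: | 10 0-6 | 11 6-7 | 12 7-10 | 14 10-13 | 11 13-18 | 13 18-28 |
Completion: 10=6  11=18  12=10  13=28  14=13
Turnaround (C−A): 10=6  11=18  12=3  13=21  14=3
Turnaround = completion − arrival: 10=6, 11=18, 12=3, 13=21, 14=3
Total turnaround = 6 + 18 + 3 + 21 + 3 = 51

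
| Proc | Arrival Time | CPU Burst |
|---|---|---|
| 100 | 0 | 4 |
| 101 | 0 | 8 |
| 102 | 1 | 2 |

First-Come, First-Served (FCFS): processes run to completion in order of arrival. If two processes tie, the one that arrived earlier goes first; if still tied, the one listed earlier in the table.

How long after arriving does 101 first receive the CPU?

Gantt: | 100 0-4 | 101 4-12 | 102 12-14 |
Completion: 100=4  101=12  102=14
Response(101) = first start − arrival = 4 − 0 = 4

4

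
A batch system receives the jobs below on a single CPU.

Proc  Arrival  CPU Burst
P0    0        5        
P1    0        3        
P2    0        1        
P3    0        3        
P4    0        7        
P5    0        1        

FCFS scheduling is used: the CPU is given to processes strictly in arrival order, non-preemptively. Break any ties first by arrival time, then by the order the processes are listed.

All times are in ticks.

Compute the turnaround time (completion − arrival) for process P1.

8

Gantt: | P0 0-5 | P1 5-8 | P2 8-9 | P3 9-12 | P4 12-19 | P5 19-20 |
Completion: P0=5  P1=8  P2=9  P3=12  P4=19  P5=20
Turnaround(P1) = completion − arrival = 8 − 0 = 8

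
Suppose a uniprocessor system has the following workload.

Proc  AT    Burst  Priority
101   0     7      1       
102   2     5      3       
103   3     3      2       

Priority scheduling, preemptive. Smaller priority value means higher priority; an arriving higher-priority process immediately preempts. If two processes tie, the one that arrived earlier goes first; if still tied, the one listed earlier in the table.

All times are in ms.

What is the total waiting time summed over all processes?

Timeline: | 101 0-7 | 103 7-10 | 102 10-15 |
Completion: 101=7  102=15  103=10
Turnaround (C−A): 101=7  102=13  103=7
Waiting = turnaround − burst: 101=0, 102=8, 103=4
Total waiting = 0 + 8 + 4 = 12

12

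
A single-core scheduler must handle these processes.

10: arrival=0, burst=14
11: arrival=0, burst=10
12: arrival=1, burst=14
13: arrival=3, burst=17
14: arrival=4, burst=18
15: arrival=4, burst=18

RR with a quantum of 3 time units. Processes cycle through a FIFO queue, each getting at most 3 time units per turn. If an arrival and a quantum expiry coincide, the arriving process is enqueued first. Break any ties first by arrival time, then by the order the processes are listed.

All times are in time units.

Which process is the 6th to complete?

15

Timeline: | 10 0-3 | 11 3-6 | 12 6-9 | 13 9-12 | 10 12-15 | 14 15-18 | 15 18-21 | 11 21-24 | 12 24-27 | 13 27-30 | 10 30-33 | 14 33-36 | 15 36-39 | 11 39-42 | 12 42-45 | 13 45-48 | 10 48-51 | 14 51-54 | 15 54-57 | 11 57-58 | 12 58-61 | 13 61-64 | 10 64-66 | 14 66-69 | 15 69-72 | 12 72-74 | 13 74-77 | 14 77-80 | 15 80-83 | 13 83-85 | 14 85-88 | 15 88-91 |
Completion: 10=66  11=58  12=74  13=85  14=88  15=91
Finish order: 11 → 10 → 12 → 13 → 14 → 15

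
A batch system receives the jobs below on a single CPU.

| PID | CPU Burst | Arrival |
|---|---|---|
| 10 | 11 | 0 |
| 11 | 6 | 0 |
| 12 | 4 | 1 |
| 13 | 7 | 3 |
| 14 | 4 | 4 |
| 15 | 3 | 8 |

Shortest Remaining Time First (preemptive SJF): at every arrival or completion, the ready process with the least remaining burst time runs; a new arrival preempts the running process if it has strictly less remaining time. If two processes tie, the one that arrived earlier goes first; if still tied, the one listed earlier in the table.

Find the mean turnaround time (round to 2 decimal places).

14.33

Schedule: | 11 0-1 | 12 1-5 | 14 5-9 | 15 9-12 | 11 12-17 | 13 17-24 | 10 24-35 |
Completion: 10=35  11=17  12=5  13=24  14=9  15=12
Turnaround times: 10=35, 11=17, 12=4, 13=21, 14=5, 15=4
Average turnaround = (35+17+4+21+5+4) / 6 = 86/6 = 14.33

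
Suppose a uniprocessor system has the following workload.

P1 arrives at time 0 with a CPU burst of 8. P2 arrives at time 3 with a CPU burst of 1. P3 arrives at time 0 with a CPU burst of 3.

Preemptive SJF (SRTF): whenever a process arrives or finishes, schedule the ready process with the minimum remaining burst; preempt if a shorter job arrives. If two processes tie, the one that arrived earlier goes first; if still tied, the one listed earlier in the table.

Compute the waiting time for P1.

Timeline: | P3 0-3 | P2 3-4 | P1 4-12 |
Completion: P1=12  P2=4  P3=3
Turnaround (C−A): P1=12  P2=1  P3=3
Waiting(P1) = turnaround − burst = 12 − 8 = 4

4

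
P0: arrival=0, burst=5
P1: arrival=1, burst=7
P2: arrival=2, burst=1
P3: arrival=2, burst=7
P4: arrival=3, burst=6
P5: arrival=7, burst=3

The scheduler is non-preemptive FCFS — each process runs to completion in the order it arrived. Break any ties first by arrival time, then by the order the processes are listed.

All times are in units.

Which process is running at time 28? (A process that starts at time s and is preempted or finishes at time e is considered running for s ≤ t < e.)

Schedule: | P0 0-5 | P1 5-12 | P2 12-13 | P3 13-20 | P4 20-26 | P5 26-29 |
Completion: P0=5  P1=12  P2=13  P3=20  P4=26  P5=29
Turnaround (C−A): P0=5  P1=11  P2=11  P3=18  P4=23  P5=22

P5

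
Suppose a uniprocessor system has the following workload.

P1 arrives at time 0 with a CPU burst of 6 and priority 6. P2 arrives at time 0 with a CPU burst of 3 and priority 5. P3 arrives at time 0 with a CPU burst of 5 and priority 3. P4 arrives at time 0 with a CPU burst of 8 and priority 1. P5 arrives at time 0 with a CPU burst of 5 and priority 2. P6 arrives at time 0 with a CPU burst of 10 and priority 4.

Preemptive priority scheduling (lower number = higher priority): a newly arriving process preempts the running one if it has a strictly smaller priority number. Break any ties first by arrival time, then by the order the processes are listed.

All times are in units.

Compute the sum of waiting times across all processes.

98

Gantt: | P4 0-8 | P5 8-13 | P3 13-18 | P6 18-28 | P2 28-31 | P1 31-37 |
Completion: P1=37  P2=31  P3=18  P4=8  P5=13  P6=28
Waiting = turnaround − burst: P1=31, P2=28, P3=13, P4=0, P5=8, P6=18
Total waiting = 31 + 28 + 13 + 0 + 8 + 18 = 98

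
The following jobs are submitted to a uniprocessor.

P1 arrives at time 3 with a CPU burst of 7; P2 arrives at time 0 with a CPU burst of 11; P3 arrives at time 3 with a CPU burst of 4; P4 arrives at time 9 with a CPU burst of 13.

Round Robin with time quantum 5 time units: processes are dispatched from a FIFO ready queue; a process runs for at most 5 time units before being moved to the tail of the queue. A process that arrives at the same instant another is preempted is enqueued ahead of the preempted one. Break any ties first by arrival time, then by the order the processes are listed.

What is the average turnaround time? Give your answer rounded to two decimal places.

Gantt: | P2 0-5 | P1 5-10 | P3 10-14 | P2 14-19 | P4 19-24 | P1 24-26 | P2 26-27 | P4 27-35 |
Completion: P1=26  P2=27  P3=14  P4=35
Turnaround times: P1=23, P2=27, P3=11, P4=26
Average turnaround = (23+27+11+26) / 4 = 87/4 = 21.75

21.75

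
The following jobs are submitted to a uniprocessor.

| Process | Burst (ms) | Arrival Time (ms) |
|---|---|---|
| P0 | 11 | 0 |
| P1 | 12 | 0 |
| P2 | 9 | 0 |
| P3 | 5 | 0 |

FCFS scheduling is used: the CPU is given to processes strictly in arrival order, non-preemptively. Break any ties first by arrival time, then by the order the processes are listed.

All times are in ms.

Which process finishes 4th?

P3

Schedule: | P0 0-11 | P1 11-23 | P2 23-32 | P3 32-37 |
Completion: P0=11  P1=23  P2=32  P3=37
Finish order: P0 → P1 → P2 → P3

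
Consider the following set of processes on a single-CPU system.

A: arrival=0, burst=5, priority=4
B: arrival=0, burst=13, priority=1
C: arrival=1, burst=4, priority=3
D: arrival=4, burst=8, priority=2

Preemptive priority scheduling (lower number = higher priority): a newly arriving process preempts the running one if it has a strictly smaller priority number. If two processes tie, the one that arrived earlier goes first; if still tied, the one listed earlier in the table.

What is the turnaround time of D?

Schedule: | B 0-13 | D 13-21 | C 21-25 | A 25-30 |
Completion: A=30  B=13  C=25  D=21
Turnaround (C−A): A=30  B=13  C=24  D=17
Turnaround(D) = completion − arrival = 21 − 4 = 17

17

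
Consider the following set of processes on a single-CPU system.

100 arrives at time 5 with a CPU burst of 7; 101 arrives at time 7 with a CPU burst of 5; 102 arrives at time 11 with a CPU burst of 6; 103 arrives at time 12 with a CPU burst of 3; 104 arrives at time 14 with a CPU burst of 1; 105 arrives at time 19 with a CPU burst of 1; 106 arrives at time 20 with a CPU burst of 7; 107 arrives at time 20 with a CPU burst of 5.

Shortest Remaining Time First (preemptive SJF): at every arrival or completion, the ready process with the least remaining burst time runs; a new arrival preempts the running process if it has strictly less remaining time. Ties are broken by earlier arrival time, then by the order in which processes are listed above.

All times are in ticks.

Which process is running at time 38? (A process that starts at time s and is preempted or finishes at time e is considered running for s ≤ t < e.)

Timeline: | idle 0-5 | 100 5-12 | 103 12-15 | 104 15-16 | 101 16-19 | 105 19-20 | 101 20-22 | 107 22-27 | 102 27-33 | 106 33-40 |
Completion: 100=12  101=22  102=33  103=15  104=16  105=20  106=40  107=27
Turnaround (C−A): 100=7  101=15  102=22  103=3  104=2  105=1  106=20  107=7

106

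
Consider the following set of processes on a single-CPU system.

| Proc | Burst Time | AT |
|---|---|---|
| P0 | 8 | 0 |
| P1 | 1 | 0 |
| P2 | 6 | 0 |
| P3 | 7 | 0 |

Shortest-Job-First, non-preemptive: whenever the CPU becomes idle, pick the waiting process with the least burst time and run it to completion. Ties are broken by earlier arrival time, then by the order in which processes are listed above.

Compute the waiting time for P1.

0

Timeline: | P1 0-1 | P2 1-7 | P3 7-14 | P0 14-22 |
Completion: P0=22  P1=1  P2=7  P3=14
Turnaround (C−A): P0=22  P1=1  P2=7  P3=14
Waiting(P1) = turnaround − burst = 1 − 1 = 0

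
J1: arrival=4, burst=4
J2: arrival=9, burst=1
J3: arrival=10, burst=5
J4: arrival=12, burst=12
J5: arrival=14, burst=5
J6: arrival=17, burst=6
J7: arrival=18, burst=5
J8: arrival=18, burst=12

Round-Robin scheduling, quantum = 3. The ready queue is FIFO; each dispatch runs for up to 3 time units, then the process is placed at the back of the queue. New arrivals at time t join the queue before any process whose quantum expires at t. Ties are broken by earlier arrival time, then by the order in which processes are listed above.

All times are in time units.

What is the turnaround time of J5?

Schedule: | idle 0-4 | J1 4-8 | idle 8-9 | J2 9-10 | J3 10-13 | J4 13-16 | J3 16-18 | J5 18-21 | J4 21-24 | J6 24-27 | J7 27-30 | J8 30-33 | J5 33-35 | J4 35-38 | J6 38-41 | J7 41-43 | J8 43-46 | J4 46-49 | J8 49-55 |
Completion: J1=8  J2=10  J3=18  J4=49  J5=35  J6=41  J7=43  J8=55
Turnaround (C−A): J1=4  J2=1  J3=8  J4=37  J5=21  J6=24  J7=25  J8=37
Turnaround(J5) = completion − arrival = 35 − 14 = 21

21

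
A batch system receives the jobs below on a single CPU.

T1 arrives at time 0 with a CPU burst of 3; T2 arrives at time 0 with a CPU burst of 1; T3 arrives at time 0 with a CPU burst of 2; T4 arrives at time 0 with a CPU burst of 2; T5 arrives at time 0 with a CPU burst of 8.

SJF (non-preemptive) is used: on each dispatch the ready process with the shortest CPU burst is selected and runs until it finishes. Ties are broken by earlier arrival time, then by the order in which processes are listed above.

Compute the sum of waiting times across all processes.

17

Gantt: | T2 0-1 | T3 1-3 | T4 3-5 | T1 5-8 | T5 8-16 |
Completion: T1=8  T2=1  T3=3  T4=5  T5=16
Turnaround (C−A): T1=8  T2=1  T3=3  T4=5  T5=16
Waiting = turnaround − burst: T1=5, T2=0, T3=1, T4=3, T5=8
Total waiting = 5 + 0 + 1 + 3 + 8 = 17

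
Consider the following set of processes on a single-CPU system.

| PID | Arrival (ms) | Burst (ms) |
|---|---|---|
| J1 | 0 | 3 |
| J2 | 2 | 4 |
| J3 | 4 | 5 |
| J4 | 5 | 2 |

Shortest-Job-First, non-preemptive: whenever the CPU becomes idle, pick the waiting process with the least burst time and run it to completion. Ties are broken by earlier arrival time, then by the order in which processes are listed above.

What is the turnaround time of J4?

4

Gantt: | J1 0-3 | J2 3-7 | J4 7-9 | J3 9-14 |
Completion: J1=3  J2=7  J3=14  J4=9
Turnaround (C−A): J1=3  J2=5  J3=10  J4=4
Turnaround(J4) = completion − arrival = 9 − 5 = 4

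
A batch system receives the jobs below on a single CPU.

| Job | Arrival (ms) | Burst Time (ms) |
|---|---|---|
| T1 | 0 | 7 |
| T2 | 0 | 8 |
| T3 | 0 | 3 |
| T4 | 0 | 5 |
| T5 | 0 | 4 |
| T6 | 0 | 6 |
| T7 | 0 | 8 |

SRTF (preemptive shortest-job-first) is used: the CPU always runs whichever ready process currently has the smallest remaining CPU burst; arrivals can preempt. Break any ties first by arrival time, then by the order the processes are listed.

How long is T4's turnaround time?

12

Gantt: | T3 0-3 | T5 3-7 | T4 7-12 | T6 12-18 | T1 18-25 | T2 25-33 | T7 33-41 |
Completion: T1=25  T2=33  T3=3  T4=12  T5=7  T6=18  T7=41
Turnaround(T4) = completion − arrival = 12 − 0 = 12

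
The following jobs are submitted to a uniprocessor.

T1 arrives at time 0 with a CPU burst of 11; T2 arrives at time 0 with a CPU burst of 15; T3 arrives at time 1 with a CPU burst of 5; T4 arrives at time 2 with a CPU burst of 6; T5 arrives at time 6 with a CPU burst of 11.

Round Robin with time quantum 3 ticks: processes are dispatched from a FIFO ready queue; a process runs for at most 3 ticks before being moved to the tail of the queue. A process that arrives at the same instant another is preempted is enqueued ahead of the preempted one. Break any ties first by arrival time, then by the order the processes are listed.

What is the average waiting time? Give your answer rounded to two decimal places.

24.40

Timeline: | T1 0-3 | T2 3-6 | T3 6-9 | T4 9-12 | T1 12-15 | T5 15-18 | T2 18-21 | T3 21-23 | T4 23-26 | T1 26-29 | T5 29-32 | T2 32-35 | T1 35-37 | T5 37-40 | T2 40-43 | T5 43-45 | T2 45-48 |
Completion: T1=37  T2=48  T3=23  T4=26  T5=45
Turnaround (C−A): T1=37  T2=48  T3=22  T4=24  T5=39
Waiting times: T1=26, T2=33, T3=17, T4=18, T5=28
Average waiting = (26+33+17+18+28) / 5 = 122/5 = 24.40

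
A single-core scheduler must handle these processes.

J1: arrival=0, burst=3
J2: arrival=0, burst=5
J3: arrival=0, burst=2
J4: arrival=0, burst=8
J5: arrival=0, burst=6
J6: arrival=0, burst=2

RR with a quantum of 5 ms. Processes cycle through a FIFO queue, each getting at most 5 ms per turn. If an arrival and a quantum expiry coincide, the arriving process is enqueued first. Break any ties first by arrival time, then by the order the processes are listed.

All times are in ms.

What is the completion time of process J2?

8

Timeline: | J1 0-3 | J2 3-8 | J3 8-10 | J4 10-15 | J5 15-20 | J6 20-22 | J4 22-25 | J5 25-26 |
Completion: J1=3  J2=8  J3=10  J4=25  J5=26  J6=22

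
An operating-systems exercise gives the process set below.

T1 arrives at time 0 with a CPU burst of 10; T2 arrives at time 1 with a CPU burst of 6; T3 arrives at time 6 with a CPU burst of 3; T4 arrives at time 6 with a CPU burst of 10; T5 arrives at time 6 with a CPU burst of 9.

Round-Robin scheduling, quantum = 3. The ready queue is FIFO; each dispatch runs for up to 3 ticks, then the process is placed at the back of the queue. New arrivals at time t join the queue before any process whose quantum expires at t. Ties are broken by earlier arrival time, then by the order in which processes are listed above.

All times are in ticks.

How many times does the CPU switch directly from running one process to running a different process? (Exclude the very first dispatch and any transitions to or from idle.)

Gantt: | T1 0-3 | T2 3-6 | T1 6-9 | T3 9-12 | T4 12-15 | T5 15-18 | T2 18-21 | T1 21-24 | T4 24-27 | T5 27-30 | T1 30-31 | T4 31-34 | T5 34-37 | T4 37-38 |
Completion: T1=31  T2=21  T3=12  T4=38  T5=37

13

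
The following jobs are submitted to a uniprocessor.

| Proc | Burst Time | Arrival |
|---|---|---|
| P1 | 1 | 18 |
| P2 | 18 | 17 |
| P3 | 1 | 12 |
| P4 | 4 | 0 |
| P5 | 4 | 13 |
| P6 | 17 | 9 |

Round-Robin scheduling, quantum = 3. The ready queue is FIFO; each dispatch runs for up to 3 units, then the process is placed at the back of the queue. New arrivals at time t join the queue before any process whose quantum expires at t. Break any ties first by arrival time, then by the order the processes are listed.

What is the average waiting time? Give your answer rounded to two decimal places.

7.83

Timeline: | P4 0-4 | idle 4-9 | P6 9-12 | P3 12-13 | P6 13-16 | P5 16-19 | P6 19-22 | P2 22-25 | P1 25-26 | P5 26-27 | P6 27-30 | P2 30-33 | P6 33-36 | P2 36-39 | P6 39-41 | P2 41-50 |
Completion: P1=26  P2=50  P3=13  P4=4  P5=27  P6=41
Turnaround (C−A): P1=8  P2=33  P3=1  P4=4  P5=14  P6=32
Waiting times: P1=7, P2=15, P3=0, P4=0, P5=10, P6=15
Average waiting = (7+15+0+0+10+15) / 6 = 47/6 = 7.83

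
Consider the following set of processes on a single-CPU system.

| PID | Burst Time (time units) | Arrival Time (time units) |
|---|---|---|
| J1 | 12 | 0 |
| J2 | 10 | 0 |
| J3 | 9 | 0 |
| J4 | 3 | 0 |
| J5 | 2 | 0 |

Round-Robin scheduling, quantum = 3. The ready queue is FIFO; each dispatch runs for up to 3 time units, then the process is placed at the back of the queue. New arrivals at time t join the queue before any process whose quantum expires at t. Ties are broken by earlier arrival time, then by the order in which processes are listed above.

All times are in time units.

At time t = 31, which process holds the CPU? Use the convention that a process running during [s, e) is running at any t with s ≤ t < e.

Timeline: | J1 0-3 | J2 3-6 | J3 6-9 | J4 9-12 | J5 12-14 | J1 14-17 | J2 17-20 | J3 20-23 | J1 23-26 | J2 26-29 | J3 29-32 | J1 32-35 | J2 35-36 |
Completion: J1=35  J2=36  J3=32  J4=12  J5=14

J3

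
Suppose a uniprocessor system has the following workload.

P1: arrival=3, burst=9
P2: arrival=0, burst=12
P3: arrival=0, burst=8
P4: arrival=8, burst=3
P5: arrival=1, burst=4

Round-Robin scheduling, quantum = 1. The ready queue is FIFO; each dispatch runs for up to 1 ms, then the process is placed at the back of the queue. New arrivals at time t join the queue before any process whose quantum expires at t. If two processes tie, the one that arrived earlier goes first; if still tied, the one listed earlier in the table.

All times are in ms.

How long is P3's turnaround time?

29

Schedule: | P2 0-1 | P3 1-2 | P5 2-3 | P2 3-4 | P3 4-5 | P1 5-6 | P5 6-7 | P2 7-8 | P3 8-9 | P1 9-10 | P5 10-11 | P4 11-12 | P2 12-13 | P3 13-14 | P1 14-15 | P5 15-16 | P4 16-17 | P2 17-18 | P3 18-19 | P1 19-20 | P4 20-21 | P2 21-22 | P3 22-23 | P1 23-24 | P2 24-25 | P3 25-26 | P1 26-27 | P2 27-28 | P3 28-29 | P1 29-30 | P2 30-31 | P1 31-32 | P2 32-33 | P1 33-34 | P2 34-36 |
Completion: P1=34  P2=36  P3=29  P4=21  P5=16
Turnaround (C−A): P1=31  P2=36  P3=29  P4=13  P5=15
Turnaround(P3) = completion − arrival = 29 − 0 = 29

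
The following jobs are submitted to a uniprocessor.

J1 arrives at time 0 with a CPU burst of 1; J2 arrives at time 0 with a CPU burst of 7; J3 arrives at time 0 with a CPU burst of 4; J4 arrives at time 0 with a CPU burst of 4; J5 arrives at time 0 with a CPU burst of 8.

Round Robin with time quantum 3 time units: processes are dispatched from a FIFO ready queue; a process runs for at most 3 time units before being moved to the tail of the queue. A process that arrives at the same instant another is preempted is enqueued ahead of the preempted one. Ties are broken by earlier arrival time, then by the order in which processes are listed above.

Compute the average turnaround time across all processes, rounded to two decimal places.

Timeline: | J1 0-1 | J2 1-4 | J3 4-7 | J4 7-10 | J5 10-13 | J2 13-16 | J3 16-17 | J4 17-18 | J5 18-21 | J2 21-22 | J5 22-24 |
Completion: J1=1  J2=22  J3=17  J4=18  J5=24
Turnaround times: J1=1, J2=22, J3=17, J4=18, J5=24
Average turnaround = (1+22+17+18+24) / 5 = 82/5 = 16.40

16.40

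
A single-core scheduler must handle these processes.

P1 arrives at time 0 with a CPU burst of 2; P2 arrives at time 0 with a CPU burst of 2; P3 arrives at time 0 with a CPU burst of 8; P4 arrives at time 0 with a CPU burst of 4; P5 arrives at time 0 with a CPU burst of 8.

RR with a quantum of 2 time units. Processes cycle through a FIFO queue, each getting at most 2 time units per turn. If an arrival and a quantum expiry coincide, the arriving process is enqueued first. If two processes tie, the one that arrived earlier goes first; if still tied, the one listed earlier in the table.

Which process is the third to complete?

Timeline: | P1 0-2 | P2 2-4 | P3 4-6 | P4 6-8 | P5 8-10 | P3 10-12 | P4 12-14 | P5 14-16 | P3 16-18 | P5 18-20 | P3 20-22 | P5 22-24 |
Completion: P1=2  P2=4  P3=22  P4=14  P5=24
Finish order: P1 → P2 → P4 → P3 → P5

P4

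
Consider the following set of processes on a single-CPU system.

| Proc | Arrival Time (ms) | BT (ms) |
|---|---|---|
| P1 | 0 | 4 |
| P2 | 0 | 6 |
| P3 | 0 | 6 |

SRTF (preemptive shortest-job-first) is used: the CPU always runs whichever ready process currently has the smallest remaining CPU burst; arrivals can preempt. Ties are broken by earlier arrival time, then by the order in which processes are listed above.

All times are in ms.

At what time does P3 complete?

Schedule: | P1 0-4 | P2 4-10 | P3 10-16 |
Completion: P1=4  P2=10  P3=16
Turnaround (C−A): P1=4  P2=10  P3=16

16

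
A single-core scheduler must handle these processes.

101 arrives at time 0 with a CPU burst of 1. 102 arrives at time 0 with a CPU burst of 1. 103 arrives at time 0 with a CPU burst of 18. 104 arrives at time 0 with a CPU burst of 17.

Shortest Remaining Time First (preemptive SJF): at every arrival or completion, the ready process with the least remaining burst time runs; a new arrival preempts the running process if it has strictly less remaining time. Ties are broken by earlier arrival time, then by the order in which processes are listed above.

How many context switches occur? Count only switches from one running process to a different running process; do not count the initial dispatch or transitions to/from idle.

Timeline: | 101 0-1 | 102 1-2 | 104 2-19 | 103 19-37 |
Completion: 101=1  102=2  103=37  104=19

3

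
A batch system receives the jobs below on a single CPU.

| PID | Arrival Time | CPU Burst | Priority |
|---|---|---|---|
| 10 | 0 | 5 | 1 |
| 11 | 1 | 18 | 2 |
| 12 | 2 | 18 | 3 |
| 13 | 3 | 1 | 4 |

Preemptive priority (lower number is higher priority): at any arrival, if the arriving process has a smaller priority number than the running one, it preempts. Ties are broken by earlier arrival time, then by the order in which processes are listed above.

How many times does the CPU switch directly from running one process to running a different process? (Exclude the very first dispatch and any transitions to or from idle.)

Schedule: | 10 0-5 | 11 5-23 | 12 23-41 | 13 41-42 |
Completion: 10=5  11=23  12=41  13=42

3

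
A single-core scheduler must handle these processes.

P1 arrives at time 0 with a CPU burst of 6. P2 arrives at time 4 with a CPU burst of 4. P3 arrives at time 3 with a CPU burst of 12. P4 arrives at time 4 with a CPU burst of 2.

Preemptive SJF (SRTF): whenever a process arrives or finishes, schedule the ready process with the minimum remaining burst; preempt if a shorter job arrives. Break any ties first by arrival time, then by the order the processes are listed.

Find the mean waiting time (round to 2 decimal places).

Gantt: | P1 0-6 | P4 6-8 | P2 8-12 | P3 12-24 |
Completion: P1=6  P2=12  P3=24  P4=8
Waiting times: P1=0, P2=4, P3=9, P4=2
Average waiting = (0+4+9+2) / 4 = 15/4 = 3.75

3.75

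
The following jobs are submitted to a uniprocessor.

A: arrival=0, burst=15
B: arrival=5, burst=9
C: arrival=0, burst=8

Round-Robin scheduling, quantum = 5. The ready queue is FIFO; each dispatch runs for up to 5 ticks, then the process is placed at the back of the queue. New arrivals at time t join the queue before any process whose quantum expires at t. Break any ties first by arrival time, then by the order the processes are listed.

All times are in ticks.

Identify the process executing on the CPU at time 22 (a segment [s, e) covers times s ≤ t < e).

C

Timeline: | A 0-5 | C 5-10 | B 10-15 | A 15-20 | C 20-23 | B 23-27 | A 27-32 |
Completion: A=32  B=27  C=23
Turnaround (C−A): A=32  B=22  C=23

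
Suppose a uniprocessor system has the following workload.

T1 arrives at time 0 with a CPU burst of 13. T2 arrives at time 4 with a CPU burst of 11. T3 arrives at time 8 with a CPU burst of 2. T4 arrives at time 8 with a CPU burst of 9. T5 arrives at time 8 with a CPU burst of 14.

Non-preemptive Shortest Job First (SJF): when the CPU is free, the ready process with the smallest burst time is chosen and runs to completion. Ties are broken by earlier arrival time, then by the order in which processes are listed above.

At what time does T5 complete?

Schedule: | T1 0-13 | T3 13-15 | T4 15-24 | T2 24-35 | T5 35-49 |
Completion: T1=13  T2=35  T3=15  T4=24  T5=49

49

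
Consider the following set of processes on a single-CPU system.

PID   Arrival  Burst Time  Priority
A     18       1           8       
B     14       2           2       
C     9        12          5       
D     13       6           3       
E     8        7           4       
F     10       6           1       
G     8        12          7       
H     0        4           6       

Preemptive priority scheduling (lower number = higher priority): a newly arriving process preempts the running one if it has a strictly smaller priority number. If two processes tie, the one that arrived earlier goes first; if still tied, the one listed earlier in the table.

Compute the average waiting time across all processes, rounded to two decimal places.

13.63

Gantt: | H 0-4 | idle 4-8 | E 8-10 | F 10-16 | B 16-18 | D 18-24 | E 24-29 | C 29-41 | G 41-53 | A 53-54 |
Completion: A=54  B=18  C=41  D=24  E=29  F=16  G=53  H=4
Waiting times: A=35, B=2, C=20, D=5, E=14, F=0, G=33, H=0
Average waiting = (35+2+20+5+14+0+33+0) / 8 = 109/8 = 13.63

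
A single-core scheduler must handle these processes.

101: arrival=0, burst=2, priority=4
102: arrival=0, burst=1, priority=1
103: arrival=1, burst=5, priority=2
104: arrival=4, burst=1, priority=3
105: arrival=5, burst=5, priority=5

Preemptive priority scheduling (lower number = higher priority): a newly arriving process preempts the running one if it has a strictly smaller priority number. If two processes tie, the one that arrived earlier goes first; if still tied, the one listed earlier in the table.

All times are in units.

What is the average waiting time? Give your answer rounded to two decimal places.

2.60

Timeline: | 102 0-1 | 103 1-6 | 104 6-7 | 101 7-9 | 105 9-14 |
Completion: 101=9  102=1  103=6  104=7  105=14
Waiting times: 101=7, 102=0, 103=0, 104=2, 105=4
Average waiting = (7+0+0+2+4) / 5 = 13/5 = 2.60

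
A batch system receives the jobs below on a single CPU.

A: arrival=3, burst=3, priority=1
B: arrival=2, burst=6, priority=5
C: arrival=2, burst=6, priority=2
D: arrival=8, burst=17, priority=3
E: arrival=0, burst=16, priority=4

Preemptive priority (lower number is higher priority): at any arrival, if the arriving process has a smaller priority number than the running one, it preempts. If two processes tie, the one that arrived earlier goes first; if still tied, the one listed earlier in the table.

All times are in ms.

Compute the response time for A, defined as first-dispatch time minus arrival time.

0

Schedule: | E 0-2 | C 2-3 | A 3-6 | C 6-11 | D 11-28 | E 28-42 | B 42-48 |
Completion: A=6  B=48  C=11  D=28  E=42
Turnaround (C−A): A=3  B=46  C=9  D=20  E=42
Response(A) = first start − arrival = 3 − 3 = 0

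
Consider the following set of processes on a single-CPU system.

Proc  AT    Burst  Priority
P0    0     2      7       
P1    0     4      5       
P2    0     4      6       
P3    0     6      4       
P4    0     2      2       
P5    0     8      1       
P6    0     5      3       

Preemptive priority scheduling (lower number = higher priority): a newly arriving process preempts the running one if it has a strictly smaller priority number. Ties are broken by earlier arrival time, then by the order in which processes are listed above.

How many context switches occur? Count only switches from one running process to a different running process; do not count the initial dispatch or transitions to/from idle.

Gantt: | P5 0-8 | P4 8-10 | P6 10-15 | P3 15-21 | P1 21-25 | P2 25-29 | P0 29-31 |
Completion: P0=31  P1=25  P2=29  P3=21  P4=10  P5=8  P6=15
Turnaround (C−A): P0=31  P1=25  P2=29  P3=21  P4=10  P5=8  P6=15

6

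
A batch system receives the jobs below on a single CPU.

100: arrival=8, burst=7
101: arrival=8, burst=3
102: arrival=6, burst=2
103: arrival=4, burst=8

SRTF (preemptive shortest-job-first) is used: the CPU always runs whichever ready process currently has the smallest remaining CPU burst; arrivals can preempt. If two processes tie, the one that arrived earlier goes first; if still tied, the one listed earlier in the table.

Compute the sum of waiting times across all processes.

Gantt: | idle 0-4 | 103 4-6 | 102 6-8 | 101 8-11 | 103 11-17 | 100 17-24 |
Completion: 100=24  101=11  102=8  103=17
Waiting = turnaround − burst: 100=9, 101=0, 102=0, 103=5
Total waiting = 9 + 0 + 0 + 5 = 14

14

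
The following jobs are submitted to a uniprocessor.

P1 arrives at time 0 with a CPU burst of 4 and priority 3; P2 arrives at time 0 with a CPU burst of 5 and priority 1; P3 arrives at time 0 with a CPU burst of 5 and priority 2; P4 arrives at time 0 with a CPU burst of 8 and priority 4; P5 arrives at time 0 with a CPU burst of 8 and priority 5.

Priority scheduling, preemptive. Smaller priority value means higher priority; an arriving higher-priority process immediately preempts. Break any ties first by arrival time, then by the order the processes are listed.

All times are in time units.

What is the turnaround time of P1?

Timeline: | P2 0-5 | P3 5-10 | P1 10-14 | P4 14-22 | P5 22-30 |
Completion: P1=14  P2=5  P3=10  P4=22  P5=30
Turnaround (C−A): P1=14  P2=5  P3=10  P4=22  P5=30
Turnaround(P1) = completion − arrival = 14 − 0 = 14

14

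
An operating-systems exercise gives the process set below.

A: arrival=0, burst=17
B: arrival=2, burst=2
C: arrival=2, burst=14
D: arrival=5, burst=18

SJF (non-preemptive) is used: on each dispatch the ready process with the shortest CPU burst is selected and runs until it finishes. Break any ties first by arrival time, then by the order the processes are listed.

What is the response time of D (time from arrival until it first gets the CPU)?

Schedule: | A 0-17 | B 17-19 | C 19-33 | D 33-51 |
Completion: A=17  B=19  C=33  D=51
Response(D) = first start − arrival = 33 − 5 = 28

28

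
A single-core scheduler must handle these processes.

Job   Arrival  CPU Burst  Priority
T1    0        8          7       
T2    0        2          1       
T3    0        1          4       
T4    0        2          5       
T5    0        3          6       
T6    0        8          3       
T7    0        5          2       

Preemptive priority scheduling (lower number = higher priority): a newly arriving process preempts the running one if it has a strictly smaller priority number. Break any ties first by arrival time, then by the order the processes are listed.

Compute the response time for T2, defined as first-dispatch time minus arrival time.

Gantt: | T2 0-2 | T7 2-7 | T6 7-15 | T3 15-16 | T4 16-18 | T5 18-21 | T1 21-29 |
Completion: T1=29  T2=2  T3=16  T4=18  T5=21  T6=15  T7=7
Response(T2) = first start − arrival = 0 − 0 = 0

0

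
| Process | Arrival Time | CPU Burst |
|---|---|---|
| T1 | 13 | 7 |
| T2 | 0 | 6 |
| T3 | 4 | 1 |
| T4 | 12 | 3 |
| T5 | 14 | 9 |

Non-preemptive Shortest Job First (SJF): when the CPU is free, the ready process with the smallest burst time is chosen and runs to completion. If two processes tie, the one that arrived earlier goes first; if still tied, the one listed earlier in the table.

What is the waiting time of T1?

Schedule: | T2 0-6 | T3 6-7 | idle 7-12 | T4 12-15 | T1 15-22 | T5 22-31 |
Completion: T1=22  T2=6  T3=7  T4=15  T5=31
Turnaround (C−A): T1=9  T2=6  T3=3  T4=3  T5=17
Waiting(T1) = turnaround − burst = 9 − 7 = 2

2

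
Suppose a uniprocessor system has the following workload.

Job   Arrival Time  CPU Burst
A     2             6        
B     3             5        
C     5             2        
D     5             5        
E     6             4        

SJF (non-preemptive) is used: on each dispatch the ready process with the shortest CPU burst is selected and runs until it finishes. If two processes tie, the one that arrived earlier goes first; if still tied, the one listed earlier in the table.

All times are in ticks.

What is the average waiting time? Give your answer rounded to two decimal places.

Gantt: | idle 0-2 | A 2-8 | C 8-10 | E 10-14 | B 14-19 | D 19-24 |
Completion: A=8  B=19  C=10  D=24  E=14
Waiting times: A=0, B=11, C=3, D=14, E=4
Average waiting = (0+11+3+14+4) / 5 = 32/5 = 6.40

6.40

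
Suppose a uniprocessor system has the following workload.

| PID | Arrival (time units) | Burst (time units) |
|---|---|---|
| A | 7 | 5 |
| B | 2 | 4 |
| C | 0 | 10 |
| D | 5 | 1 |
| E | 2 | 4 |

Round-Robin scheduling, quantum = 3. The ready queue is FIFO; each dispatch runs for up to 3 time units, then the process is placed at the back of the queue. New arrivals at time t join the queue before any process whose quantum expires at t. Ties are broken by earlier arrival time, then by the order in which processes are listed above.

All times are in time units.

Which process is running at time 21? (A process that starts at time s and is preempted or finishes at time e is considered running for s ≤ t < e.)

A

Gantt: | C 0-3 | B 3-6 | E 6-9 | C 9-12 | D 12-13 | B 13-14 | A 14-17 | E 17-18 | C 18-21 | A 21-23 | C 23-24 |
Completion: A=23  B=14  C=24  D=13  E=18
Turnaround (C−A): A=16  B=12  C=24  D=8  E=16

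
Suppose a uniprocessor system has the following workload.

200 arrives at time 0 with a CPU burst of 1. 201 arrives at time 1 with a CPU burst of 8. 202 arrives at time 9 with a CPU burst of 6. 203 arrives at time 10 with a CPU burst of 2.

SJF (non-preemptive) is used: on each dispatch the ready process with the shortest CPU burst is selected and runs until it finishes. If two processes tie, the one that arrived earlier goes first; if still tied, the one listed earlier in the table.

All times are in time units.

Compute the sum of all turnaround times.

22

Schedule: | 200 0-1 | 201 1-9 | 202 9-15 | 203 15-17 |
Completion: 200=1  201=9  202=15  203=17
Turnaround = completion − arrival: 200=1, 201=8, 202=6, 203=7
Total turnaround = 1 + 8 + 6 + 7 = 22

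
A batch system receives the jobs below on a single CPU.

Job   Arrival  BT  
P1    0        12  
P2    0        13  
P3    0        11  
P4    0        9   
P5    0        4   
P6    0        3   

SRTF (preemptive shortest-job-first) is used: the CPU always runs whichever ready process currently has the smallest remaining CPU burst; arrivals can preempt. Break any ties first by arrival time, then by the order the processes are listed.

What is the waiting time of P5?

3

Timeline: | P6 0-3 | P5 3-7 | P4 7-16 | P3 16-27 | P1 27-39 | P2 39-52 |
Completion: P1=39  P2=52  P3=27  P4=16  P5=7  P6=3
Waiting(P5) = turnaround − burst = 7 − 4 = 3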